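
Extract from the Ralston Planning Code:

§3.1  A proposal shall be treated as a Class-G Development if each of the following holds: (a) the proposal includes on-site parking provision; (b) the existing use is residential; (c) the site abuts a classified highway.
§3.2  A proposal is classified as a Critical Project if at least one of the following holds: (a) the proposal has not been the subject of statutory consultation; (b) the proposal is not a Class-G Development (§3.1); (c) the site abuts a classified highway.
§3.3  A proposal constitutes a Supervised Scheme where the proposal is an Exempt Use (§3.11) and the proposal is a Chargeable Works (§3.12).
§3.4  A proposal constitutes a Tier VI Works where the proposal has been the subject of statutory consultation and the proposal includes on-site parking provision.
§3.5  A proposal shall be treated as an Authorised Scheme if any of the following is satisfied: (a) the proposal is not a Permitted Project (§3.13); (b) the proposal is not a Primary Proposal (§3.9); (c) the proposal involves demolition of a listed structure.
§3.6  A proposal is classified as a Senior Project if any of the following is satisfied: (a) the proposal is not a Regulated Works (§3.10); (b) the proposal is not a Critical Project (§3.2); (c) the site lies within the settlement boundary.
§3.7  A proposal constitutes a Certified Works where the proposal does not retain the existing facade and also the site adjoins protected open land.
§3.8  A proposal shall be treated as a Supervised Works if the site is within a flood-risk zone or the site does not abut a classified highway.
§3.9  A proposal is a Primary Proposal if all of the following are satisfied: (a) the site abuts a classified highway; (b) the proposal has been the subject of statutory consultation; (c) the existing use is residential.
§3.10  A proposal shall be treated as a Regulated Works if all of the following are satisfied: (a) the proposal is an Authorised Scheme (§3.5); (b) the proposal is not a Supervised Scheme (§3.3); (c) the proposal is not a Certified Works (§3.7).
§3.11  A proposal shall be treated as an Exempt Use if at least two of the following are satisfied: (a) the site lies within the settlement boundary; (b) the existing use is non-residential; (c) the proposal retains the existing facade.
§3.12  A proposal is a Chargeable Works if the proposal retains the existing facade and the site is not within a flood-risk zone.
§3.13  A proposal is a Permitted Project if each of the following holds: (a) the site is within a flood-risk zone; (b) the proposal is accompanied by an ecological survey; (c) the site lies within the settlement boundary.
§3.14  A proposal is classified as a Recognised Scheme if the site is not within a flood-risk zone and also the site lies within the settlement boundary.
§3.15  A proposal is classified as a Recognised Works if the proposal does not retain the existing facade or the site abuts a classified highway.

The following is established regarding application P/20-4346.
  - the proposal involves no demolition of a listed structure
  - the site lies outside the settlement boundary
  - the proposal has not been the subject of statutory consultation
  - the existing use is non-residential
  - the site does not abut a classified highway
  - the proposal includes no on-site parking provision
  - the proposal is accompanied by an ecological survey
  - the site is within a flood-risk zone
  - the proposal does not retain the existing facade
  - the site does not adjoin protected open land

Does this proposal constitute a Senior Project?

§3.13 — Permitted Project: [the site is within a flood-risk zone? yes] AND [the proposal is accompanied by an ecological survey? yes] AND [the site lies within the settlement boundary? no] → not satisfied.
§3.9 — Primary Proposal: [the site abuts a classified highway? no] AND [the proposal has been the subject of statutory consultation? no] AND [the existing use is residential? no] → not satisfied.
§3.5 — Authorised Scheme: [not a Permitted Project (§3.13)? yes] OR [not a Primary Proposal (§3.9)? yes] OR [the proposal involves demolition of a listed structure? no] → satisfied.
§3.11 — Exempt Use: the site lies within the settlement boundary? no; the existing use is non-residential? yes; the proposal retains the existing facade? no — 1 of 3 hold (need ≥2) → not satisfied.
§3.12 — Chargeable Works: [the proposal retains the existing facade? no] AND [the site is not within a flood-risk zone? no] → not satisfied.
§3.3 — Supervised Scheme: [Exempt Use (§3.11)? no] AND [Chargeable Works (§3.12)? no] → not satisfied.
§3.7 — Certified Works: [the proposal does not retain the existing facade? yes] AND [the site adjoins protected open land? no] → not satisfied.
§3.10 — Regulated Works: [Authorised Scheme (§3.5)? yes] AND [not a Supervised Scheme (§3.3)? yes] AND [not a Certified Works (§3.7)? yes] → satisfied.
§3.1 — Class-G Development: [the proposal includes on-site parking provision? no] AND [the existing use is residential? no] AND [the site abuts a classified highway? no] → not satisfied.
§3.2 — Critical Project: [the proposal has not been the subject of statutory consultation? yes] OR [not a Class-G Development (§3.1)? yes] OR [the site abuts a classified highway? no] → satisfied.
§3.6 — Senior Project: [not a Regulated Works (§3.10)? no] OR [not a Critical Project (§3.2)? no] OR [the site lies within the settlement boundary? no] → not satisfied.

No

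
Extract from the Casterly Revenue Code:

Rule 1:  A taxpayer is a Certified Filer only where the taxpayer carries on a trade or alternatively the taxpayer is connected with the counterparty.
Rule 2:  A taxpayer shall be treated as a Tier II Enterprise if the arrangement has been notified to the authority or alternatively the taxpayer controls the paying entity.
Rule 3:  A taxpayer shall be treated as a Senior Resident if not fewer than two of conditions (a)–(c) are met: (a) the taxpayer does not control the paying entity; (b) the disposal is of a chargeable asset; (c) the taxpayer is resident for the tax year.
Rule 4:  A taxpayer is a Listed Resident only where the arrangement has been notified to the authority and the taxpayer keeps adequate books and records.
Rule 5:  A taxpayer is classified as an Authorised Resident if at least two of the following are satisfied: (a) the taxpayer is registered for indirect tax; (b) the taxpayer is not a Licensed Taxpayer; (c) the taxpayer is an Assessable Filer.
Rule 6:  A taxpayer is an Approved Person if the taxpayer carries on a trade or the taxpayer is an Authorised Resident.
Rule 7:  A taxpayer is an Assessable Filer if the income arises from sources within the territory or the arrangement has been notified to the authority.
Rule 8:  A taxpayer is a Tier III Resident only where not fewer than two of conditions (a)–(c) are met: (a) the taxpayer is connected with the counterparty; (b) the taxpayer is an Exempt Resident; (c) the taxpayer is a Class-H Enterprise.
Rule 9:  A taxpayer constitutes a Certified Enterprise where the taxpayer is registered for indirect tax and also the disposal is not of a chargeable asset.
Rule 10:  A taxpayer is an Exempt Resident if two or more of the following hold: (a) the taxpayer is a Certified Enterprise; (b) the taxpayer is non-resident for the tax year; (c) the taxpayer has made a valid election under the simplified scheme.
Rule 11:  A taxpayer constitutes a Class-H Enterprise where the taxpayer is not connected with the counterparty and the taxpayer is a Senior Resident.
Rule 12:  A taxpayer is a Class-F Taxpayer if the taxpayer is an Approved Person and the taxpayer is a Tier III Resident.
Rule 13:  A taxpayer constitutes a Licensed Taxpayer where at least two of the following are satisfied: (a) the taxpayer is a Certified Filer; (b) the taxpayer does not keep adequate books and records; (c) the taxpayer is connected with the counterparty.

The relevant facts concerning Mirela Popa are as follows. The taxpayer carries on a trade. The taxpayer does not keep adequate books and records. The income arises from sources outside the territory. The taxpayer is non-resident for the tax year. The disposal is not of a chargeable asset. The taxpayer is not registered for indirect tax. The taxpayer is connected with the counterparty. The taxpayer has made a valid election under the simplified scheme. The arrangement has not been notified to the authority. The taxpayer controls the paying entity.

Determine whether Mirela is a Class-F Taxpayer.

Under rule 1: the taxpayer carries on a trade? yes; or the taxpayer is connected with the counterparty? yes. So the taxpayer is a Certified Filer.
Under rule 13: Certified Filer (rule 1)? yes; the taxpayer does not keep adequate books and records? yes; the taxpayer is connected with the counterparty? yes — 3 of 3 hold (need ≥2) → satisfied.
Under rule 7: the income arises from sources within the territory? no; or the arrangement has been notified to the authority? no. So the taxpayer is not an Assessable Filer.
Under rule 5: the taxpayer is registered for indirect tax? no; not a Licensed Taxpayer (rule 13)? no; Assessable Filer (rule 7)? no — 0 of 3 hold (need ≥2) → not satisfied.
Under rule 6: the taxpayer carries on a trade? yes; or Authorised Resident (rule 5)? no. So the taxpayer is an Approved Person.
Under rule 9: the taxpayer is registered for indirect tax? no; and the disposal is not of a chargeable asset? yes. So the taxpayer is not a Certified Enterprise.
Under rule 10: Certified Enterprise (rule 9)? no; the taxpayer is non-resident for the tax year? yes; the taxpayer has made a valid election under the simplified scheme? yes — 2 of 3 hold (need ≥2) → satisfied.
Under rule 3: the taxpayer does not control the paying entity? no; the disposal is of a chargeable asset? no; the taxpayer is resident for the tax year? no — 0 of 3 hold (need ≥2) → not satisfied.
Under rule 11: the taxpayer is not connected with the counterparty? no; and Senior Resident (rule 3)? no. So the taxpayer is not a Class-H Enterprise.
Under rule 8: the taxpayer is connected with the counterparty? yes; Exempt Resident (rule 10)? yes; Class-H Enterprise (rule 11)? no — 2 of 3 hold (need ≥2) → satisfied.
Under rule 12: Approved Person (rule 6)? yes; and Tier III Resident (rule 8)? yes. So the taxpayer is a Class-F Taxpayer.

Yes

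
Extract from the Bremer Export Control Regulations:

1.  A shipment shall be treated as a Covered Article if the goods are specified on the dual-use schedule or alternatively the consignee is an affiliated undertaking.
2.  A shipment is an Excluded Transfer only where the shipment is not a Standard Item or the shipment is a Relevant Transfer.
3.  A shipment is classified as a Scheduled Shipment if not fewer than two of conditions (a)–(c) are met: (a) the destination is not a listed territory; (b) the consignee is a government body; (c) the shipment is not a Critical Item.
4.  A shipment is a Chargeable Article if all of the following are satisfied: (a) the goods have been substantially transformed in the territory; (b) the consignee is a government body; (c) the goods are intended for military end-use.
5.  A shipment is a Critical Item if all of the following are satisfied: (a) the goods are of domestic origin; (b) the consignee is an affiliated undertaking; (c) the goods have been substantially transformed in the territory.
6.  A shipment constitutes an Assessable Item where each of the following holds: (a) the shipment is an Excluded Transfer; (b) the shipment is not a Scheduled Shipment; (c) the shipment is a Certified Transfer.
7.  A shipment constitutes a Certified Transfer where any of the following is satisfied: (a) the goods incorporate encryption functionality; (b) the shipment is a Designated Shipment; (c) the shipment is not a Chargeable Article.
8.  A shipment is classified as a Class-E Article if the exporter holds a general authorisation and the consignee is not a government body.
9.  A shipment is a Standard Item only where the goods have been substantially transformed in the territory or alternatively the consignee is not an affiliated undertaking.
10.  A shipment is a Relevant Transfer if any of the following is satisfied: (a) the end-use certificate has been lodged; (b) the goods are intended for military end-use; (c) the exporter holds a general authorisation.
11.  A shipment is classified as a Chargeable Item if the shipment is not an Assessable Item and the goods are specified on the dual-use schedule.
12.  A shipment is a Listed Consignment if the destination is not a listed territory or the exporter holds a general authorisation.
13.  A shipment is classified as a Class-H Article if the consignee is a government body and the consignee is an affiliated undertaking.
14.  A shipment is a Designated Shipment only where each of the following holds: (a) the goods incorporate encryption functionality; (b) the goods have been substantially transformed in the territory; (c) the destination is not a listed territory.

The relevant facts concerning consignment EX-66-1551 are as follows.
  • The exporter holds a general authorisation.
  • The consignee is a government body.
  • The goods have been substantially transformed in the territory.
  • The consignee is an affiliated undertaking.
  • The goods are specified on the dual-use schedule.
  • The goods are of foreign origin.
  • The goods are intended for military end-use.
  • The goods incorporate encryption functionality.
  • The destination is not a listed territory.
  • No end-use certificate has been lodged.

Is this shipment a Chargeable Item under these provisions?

Yes

paragraph 9 — Standard Item: [the goods have been substantially transformed in the territory? yes] OR [the consignee is not an affiliated undertaking? no] → satisfied.
paragraph 10 — Relevant Transfer: [the end-use certificate has been lodged? no] OR [the goods are intended for military end-use? yes] OR [the exporter holds a general authorisation? yes] → satisfied.
paragraph 2 — Excluded Transfer: [not a Standard Item (paragraph 9)? no] OR [Relevant Transfer (paragraph 10)? yes] → satisfied.
paragraph 5 — Critical Item: [the goods are of domestic origin? no] AND [the consignee is an affiliated undertaking? yes] AND [the goods have been substantially transformed in the territory? yes] → not satisfied.
paragraph 3 — Scheduled Shipment: the destination is not a listed territory? yes; the consignee is a government body? yes; not a Critical Item (paragraph 5)? yes — 3 of 3 hold (need ≥2) → satisfied.
paragraph 14 — Designated Shipment: [the goods incorporate encryption functionality? yes] AND [the goods have been substantially transformed in the territory? yes] AND [the destination is not a listed territory? yes] → satisfied.
paragraph 4 — Chargeable Article: [the goods have been substantially transformed in the territory? yes] AND [the consignee is a government body? yes] AND [the goods are intended for military end-use? yes] → satisfied.
paragraph 7 — Certified Transfer: [the goods incorporate encryption functionality? yes] OR [Designated Shipment (paragraph 14)? yes] OR [not a Chargeable Article (paragraph 4)? no] → satisfied.
paragraph 6 — Assessable Item: [Excluded Transfer (paragraph 2)? yes] AND [not a Scheduled Shipment (paragraph 3)? no] AND [Certified Transfer (paragraph 7)? yes] → not satisfied.
paragraph 11 — Chargeable Item: [not an Assessable Item (paragraph 6)? yes] AND [the goods are specified on the dual-use schedule? yes] → satisfied.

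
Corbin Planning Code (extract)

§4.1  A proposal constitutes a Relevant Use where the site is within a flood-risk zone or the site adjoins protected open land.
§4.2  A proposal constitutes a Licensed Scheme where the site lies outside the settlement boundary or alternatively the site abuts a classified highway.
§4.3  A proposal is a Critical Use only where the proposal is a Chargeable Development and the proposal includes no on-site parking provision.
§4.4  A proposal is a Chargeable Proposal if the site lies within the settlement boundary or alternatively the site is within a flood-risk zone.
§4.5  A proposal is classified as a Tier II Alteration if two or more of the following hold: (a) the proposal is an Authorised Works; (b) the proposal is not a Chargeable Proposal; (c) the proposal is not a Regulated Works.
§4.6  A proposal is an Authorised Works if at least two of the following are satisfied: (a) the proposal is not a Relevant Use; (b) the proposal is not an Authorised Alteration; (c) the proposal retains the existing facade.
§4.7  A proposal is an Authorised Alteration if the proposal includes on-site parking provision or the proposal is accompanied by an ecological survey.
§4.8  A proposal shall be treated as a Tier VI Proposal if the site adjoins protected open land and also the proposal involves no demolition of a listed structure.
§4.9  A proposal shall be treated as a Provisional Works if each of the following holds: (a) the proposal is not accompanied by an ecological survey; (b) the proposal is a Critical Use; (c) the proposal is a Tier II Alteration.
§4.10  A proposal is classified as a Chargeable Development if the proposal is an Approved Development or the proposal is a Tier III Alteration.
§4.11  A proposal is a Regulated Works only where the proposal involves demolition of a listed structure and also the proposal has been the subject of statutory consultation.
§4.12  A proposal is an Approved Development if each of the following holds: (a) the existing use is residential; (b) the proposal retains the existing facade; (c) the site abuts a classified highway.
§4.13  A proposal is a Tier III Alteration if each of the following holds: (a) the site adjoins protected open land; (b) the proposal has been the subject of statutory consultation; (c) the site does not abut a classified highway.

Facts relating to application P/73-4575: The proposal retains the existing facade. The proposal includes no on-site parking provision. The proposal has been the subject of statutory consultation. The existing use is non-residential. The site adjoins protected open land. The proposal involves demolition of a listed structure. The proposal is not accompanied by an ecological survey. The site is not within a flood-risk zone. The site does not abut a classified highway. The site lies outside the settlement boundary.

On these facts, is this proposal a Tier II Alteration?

Yes

§4.1 — Relevant Use: [the site is within a flood-risk zone? no] OR [the site adjoins protected open land? yes] → satisfied.
§4.7 — Authorised Alteration: [the proposal includes on-site parking provision? no] OR [the proposal is accompanied by an ecological survey? no] → not satisfied.
§4.6 — Authorised Works: not a Relevant Use (§4.1)? no; not an Authorised Alteration (§4.7)? yes; the proposal retains the existing facade? yes — 2 of 3 hold (need ≥2) → satisfied.
§4.4 — Chargeable Proposal: [the site lies within the settlement boundary? no] OR [the site is within a flood-risk zone? no] → not satisfied.
§4.11 — Regulated Works: [the proposal involves demolition of a listed structure? yes] AND [the proposal has been the subject of statutory consultation? yes] → satisfied.
§4.5 — Tier II Alteration: Authorised Works (§4.6)? yes; not a Chargeable Proposal (§4.4)? yes; not a Regulated Works (§4.11)? no — 2 of 3 hold (need ≥2) → satisfied.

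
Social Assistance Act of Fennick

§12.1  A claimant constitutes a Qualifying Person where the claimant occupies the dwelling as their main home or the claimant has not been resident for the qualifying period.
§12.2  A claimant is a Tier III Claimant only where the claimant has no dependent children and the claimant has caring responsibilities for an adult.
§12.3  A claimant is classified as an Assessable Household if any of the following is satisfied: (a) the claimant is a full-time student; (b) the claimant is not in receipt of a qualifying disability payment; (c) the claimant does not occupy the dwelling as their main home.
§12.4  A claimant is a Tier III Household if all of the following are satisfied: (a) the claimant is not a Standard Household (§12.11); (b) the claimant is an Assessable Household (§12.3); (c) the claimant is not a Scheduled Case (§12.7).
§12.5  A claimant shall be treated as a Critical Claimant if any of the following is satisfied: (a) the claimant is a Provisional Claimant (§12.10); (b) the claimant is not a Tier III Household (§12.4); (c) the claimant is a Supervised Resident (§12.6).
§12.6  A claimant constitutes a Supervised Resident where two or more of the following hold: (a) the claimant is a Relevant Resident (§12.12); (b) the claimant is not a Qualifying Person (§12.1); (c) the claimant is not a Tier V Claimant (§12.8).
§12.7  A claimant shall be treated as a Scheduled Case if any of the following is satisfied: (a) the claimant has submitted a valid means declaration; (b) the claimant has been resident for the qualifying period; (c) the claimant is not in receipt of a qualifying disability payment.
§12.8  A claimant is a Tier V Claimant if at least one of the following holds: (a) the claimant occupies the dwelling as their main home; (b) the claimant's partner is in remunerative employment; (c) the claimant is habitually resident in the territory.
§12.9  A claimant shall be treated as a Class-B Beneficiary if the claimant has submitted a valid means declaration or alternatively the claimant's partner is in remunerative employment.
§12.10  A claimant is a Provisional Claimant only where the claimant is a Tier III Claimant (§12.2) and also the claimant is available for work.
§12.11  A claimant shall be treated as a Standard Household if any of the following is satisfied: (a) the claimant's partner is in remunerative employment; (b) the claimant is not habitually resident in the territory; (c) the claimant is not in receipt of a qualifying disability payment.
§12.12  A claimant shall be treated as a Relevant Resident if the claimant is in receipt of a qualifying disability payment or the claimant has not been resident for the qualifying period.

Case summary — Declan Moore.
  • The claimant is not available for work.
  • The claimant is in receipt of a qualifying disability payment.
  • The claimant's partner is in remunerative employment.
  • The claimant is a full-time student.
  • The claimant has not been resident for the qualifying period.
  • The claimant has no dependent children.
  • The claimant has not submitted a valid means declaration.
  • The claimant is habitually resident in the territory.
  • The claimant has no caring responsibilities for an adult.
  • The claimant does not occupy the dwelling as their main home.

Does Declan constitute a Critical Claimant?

§12.2 — Tier III Claimant: [the claimant has no dependent children? yes] AND [the claimant has caring responsibilities for an adult? no] → not satisfied.
§12.10 — Provisional Claimant: [Tier III Claimant (§12.2)? no] AND [the claimant is available for work? no] → not satisfied.
§12.11 — Standard Household: [the claimant's partner is in remunerative employment? yes] OR [the claimant is not habitually resident in the territory? no] OR [the claimant is not in receipt of a qualifying disability payment? no] → satisfied.
§12.3 — Assessable Household: [the claimant is a full-time student? yes] OR [the claimant is not in receipt of a qualifying disability payment? no] OR [the claimant does not occupy the dwelling as their main home? yes] → satisfied.
§12.7 — Scheduled Case: [the claimant has submitted a valid means declaration? no] OR [the claimant has been resident for the qualifying period? no] OR [the claimant is not in receipt of a qualifying disability payment? no] → not satisfied.
§12.4 — Tier III Household: [not a Standard Household (§12.11)? no] AND [Assessable Household (§12.3)? yes] AND [not a Scheduled Case (§12.7)? yes] → not satisfied.
§12.12 — Relevant Resident: [the claimant is in receipt of a qualifying disability payment? yes] OR [the claimant has not been resident for the qualifying period? yes] → satisfied.
§12.1 — Qualifying Person: [the claimant occupies the dwelling as their main home? no] OR [the claimant has not been resident for the qualifying period? yes] → satisfied.
§12.8 — Tier V Claimant: [the claimant occupies the dwelling as their main home? no] OR [the claimant's partner is in remunerative employment? yes] OR [the claimant is habitually resident in the territory? yes] → satisfied.
§12.6 — Supervised Resident: Relevant Resident (§12.12)? yes; not a Qualifying Person (§12.1)? no; not a Tier V Claimant (§12.8)? no — 1 of 3 hold (need ≥2) → not satisfied.
§12.5 — Critical Claimant: [Provisional Claimant (§12.10)? no] OR [not a Tier III Household (§12.4)? yes] OR [Supervised Resident (§12.6)? no] → satisfied.

Yes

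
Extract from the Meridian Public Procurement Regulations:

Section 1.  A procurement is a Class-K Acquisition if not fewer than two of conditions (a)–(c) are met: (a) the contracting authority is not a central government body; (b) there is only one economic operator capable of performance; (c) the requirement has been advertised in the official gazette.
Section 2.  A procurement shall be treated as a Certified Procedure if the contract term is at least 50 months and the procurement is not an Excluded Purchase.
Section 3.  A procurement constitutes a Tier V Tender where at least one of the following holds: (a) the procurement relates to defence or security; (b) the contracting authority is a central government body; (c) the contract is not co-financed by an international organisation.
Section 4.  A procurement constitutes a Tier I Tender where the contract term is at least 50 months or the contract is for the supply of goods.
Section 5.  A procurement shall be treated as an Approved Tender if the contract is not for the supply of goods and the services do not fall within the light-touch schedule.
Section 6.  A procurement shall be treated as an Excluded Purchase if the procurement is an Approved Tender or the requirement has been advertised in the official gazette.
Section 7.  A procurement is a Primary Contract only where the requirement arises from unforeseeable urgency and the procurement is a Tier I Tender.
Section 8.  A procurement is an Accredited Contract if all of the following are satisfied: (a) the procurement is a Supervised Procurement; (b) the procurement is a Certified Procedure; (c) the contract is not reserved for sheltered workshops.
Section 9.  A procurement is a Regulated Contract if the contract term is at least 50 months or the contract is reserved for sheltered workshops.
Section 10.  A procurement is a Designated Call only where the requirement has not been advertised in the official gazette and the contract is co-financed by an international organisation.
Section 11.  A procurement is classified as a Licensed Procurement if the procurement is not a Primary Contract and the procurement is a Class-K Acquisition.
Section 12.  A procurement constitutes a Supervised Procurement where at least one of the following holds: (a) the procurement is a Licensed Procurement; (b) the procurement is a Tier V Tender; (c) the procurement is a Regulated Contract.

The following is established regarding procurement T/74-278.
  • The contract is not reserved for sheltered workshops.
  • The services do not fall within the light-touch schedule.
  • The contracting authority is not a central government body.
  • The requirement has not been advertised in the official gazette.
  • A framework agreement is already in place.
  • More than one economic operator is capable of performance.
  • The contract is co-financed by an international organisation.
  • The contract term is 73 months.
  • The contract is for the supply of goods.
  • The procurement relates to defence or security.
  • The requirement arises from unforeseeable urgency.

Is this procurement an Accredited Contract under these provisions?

Yes

Under section 4: contract term: 73 months ≥ 50 months? yes; or the contract is for the supply of goods? yes. So the procurement is a Tier I Tender.
Under section 7: the requirement arises from unforeseeable urgency? yes; and Tier I Tender (section 4)? yes. So the procurement is a Primary Contract.
Under section 1: the contracting authority is not a central government body? yes; there is only one economic operator capable of performance? no; the requirement has been advertised in the official gazette? no — 1 of 3 hold (need ≥2) → not satisfied.
Under section 11: not a Primary Contract (section 7)? no; and Class-K Acquisition (section 1)? no. So the procurement is not a Licensed Procurement.
Under section 3: the procurement relates to defence or security? yes; or the contracting authority is a central government body? no; or the contract is not co-financed by an international organisation? no. So the procurement is a Tier V Tender.
Under section 9: contract term: 73 months ≥ 50 months? yes; or the contract is reserved for sheltered workshops? no. So the procurement is a Regulated Contract.
Under section 12: Licensed Procurement (section 11)? no; or Tier V Tender (section 3)? yes; or Regulated Contract (section 9)? yes. So the procurement is a Supervised Procurement.
Under section 5: the contract is not for the supply of goods? no; and the services do not fall within the light-touch schedule? yes. So the procurement is not an Approved Tender.
Under section 6: Approved Tender (section 5)? no; or the requirement has been advertised in the official gazette? no. So the procurement is not an Excluded Purchase.
Under section 2: contract term: 73 months ≥ 50 months? yes; and not an Excluded Purchase (section 6)? yes. So the procurement is a Certified Procedure.
Under section 8: Supervised Procurement (section 12)? yes; and Certified Procedure (section 2)? yes; and the contract is not reserved for sheltered workshops? yes. So the procurement is an Accredited Contract.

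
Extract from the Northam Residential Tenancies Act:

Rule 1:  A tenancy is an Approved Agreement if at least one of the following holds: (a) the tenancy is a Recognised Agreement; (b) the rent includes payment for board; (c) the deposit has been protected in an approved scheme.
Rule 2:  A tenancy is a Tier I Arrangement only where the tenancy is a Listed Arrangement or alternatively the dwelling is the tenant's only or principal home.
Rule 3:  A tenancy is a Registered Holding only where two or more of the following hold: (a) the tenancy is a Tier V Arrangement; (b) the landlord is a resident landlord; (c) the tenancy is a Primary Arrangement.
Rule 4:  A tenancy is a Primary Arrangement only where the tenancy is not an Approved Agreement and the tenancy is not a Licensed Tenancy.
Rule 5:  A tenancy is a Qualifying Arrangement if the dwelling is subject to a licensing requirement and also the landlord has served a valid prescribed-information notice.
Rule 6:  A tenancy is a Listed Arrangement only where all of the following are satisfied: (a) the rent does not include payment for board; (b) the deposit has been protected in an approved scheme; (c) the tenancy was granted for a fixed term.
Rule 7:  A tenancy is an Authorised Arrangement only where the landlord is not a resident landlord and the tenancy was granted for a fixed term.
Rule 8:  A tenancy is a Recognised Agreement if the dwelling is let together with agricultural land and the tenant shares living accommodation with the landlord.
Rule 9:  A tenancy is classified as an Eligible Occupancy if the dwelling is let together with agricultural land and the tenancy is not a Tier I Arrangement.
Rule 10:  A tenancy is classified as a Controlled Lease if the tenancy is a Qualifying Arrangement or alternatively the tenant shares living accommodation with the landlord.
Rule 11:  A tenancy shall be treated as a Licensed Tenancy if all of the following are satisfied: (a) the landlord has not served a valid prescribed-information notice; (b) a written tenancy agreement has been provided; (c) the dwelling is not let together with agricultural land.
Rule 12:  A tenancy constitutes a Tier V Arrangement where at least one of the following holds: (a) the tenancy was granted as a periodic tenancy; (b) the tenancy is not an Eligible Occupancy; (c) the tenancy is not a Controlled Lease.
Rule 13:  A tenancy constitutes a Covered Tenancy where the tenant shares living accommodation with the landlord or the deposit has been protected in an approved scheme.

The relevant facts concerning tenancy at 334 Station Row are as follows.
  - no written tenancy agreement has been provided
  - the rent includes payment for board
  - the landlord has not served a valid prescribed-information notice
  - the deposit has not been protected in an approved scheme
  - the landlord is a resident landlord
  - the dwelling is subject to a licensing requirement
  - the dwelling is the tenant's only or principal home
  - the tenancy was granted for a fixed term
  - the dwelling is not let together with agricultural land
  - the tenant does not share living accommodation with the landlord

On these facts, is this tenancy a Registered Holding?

Under rule 6: the rent does not include payment for board? no; and the deposit has been protected in an approved scheme? no; and the tenancy was granted for a fixed term? yes. So the tenancy is not a Listed Arrangement.
Under rule 2: Listed Arrangement (rule 6)? no; or the dwelling is the tenant's only or principal home? yes. So the tenancy is a Tier I Arrangement.
Under rule 9: the dwelling is let together with agricultural land? no; and not a Tier I Arrangement (rule 2)? no. So the tenancy is not an Eligible Occupancy.
Under rule 5: the dwelling is subject to a licensing requirement? yes; and the landlord has served a valid prescribed-information notice? no. So the tenancy is not a Qualifying Arrangement.
Under rule 10: Qualifying Arrangement (rule 5)? no; or the tenant shares living accommodation with the landlord? no. So the tenancy is not a Controlled Lease.
Under rule 12: the tenancy was granted as a periodic tenancy? no; or not an Eligible Occupancy (rule 9)? yes; or not a Controlled Lease (rule 10)? yes. So the tenancy is a Tier V Arrangement.
Under rule 8: the dwelling is let together with agricultural land? no; and the tenant shares living accommodation with the landlord? no. So the tenancy is not a Recognised Agreement.
Under rule 1: Recognised Agreement (rule 8)? no; or the rent includes payment for board? yes; or the deposit has been protected in an approved scheme? no. So the tenancy is an Approved Agreement.
Under rule 11: the landlord has not served a valid prescribed-information notice? yes; and a written tenancy agreement has been provided? no; and the dwelling is not let together with agricultural land? yes. So the tenancy is not a Licensed Tenancy.
Under rule 4: not an Approved Agreement (rule 1)? no; and not a Licensed Tenancy (rule 11)? yes. So the tenancy is not a Primary Arrangement.
Under rule 3: Tier V Arrangement (rule 12)? yes; the landlord is a resident landlord? yes; Primary Arrangement (rule 4)? no — 2 of 3 hold (need ≥2) → satisfied.

Yes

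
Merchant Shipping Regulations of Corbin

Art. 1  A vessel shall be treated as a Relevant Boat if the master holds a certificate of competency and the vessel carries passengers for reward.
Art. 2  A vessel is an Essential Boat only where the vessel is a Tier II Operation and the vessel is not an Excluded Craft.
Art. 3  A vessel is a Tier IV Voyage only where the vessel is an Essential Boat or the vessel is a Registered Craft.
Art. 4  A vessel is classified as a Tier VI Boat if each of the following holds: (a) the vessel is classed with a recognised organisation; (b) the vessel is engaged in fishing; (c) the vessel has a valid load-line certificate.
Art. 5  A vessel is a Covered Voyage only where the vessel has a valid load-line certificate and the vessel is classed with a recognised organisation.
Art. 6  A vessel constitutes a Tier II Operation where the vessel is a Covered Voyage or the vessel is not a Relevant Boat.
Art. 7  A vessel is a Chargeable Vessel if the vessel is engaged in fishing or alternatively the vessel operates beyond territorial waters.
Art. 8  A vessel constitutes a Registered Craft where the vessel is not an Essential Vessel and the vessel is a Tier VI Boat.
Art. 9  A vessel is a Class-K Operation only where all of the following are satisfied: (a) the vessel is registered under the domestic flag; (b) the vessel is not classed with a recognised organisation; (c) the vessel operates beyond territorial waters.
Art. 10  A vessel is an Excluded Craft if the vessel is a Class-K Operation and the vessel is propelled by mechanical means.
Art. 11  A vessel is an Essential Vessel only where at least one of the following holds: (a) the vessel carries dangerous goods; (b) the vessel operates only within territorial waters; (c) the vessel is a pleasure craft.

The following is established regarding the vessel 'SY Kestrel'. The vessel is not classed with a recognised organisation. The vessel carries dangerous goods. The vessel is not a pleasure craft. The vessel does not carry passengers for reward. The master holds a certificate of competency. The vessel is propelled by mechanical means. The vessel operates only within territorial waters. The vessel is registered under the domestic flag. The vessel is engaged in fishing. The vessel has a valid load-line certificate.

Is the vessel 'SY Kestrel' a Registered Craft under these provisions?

No

article 11 — Essential Vessel: [the vessel carries dangerous goods? yes] OR [the vessel operates only within territorial waters? yes] OR [the vessel is a pleasure craft? no] → satisfied.
article 4 — Tier VI Boat: [the vessel is classed with a recognised organisation? no] AND [the vessel is engaged in fishing? yes] AND [the vessel has a valid load-line certificate? yes] → not satisfied.
article 8 — Registered Craft: [not an Essential Vessel (article 11)? no] AND [Tier VI Boat (article 4)? no] → not satisfied.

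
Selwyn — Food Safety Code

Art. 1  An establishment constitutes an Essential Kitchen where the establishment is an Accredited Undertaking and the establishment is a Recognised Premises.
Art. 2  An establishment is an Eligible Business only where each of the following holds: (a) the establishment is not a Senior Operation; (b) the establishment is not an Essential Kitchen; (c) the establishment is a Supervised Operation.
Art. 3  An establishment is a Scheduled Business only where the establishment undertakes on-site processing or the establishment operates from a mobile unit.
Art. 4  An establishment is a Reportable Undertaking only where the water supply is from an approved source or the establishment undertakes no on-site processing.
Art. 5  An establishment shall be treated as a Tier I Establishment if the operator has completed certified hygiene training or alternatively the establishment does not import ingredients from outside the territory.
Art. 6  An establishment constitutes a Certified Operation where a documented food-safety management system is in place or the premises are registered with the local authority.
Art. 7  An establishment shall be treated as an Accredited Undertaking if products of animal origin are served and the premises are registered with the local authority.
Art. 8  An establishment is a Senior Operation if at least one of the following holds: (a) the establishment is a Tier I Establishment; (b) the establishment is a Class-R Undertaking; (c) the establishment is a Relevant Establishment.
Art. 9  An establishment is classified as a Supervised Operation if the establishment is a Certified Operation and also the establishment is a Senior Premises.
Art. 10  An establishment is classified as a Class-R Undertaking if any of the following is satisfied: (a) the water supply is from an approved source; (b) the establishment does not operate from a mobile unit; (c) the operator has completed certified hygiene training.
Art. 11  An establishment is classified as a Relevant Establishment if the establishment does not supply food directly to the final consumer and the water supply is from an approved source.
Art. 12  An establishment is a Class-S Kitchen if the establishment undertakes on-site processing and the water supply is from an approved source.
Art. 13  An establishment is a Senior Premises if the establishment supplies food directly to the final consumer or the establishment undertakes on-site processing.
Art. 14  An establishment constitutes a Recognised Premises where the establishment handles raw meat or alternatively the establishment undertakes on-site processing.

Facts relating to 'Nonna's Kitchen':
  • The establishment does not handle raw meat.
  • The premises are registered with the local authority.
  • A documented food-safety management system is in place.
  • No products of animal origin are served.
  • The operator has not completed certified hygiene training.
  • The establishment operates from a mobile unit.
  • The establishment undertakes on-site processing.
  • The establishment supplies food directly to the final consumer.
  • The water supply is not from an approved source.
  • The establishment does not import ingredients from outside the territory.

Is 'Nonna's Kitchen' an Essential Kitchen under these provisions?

No

article 7 — Accredited Undertaking: [products of animal origin are served? no] AND [the premises are registered with the local authority? yes] → not satisfied.
article 14 — Recognised Premises: [the establishment handles raw meat? no] OR [the establishment undertakes on-site processing? yes] → satisfied.
article 1 — Essential Kitchen: [Accredited Undertaking (article 7)? no] AND [Recognised Premises (article 14)? yes] → not satisfied.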